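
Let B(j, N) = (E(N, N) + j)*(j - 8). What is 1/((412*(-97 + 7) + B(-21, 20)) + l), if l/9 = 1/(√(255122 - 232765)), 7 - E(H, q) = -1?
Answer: -820568971/30117342942532 - 9*√22357/30117342942532 ≈ -2.7246e-5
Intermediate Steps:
E(H, q) = 8 (E(H, q) = 7 - 1*(-1) = 7 + 1 = 8)
B(j, N) = (-8 + j)*(8 + j) (B(j, N) = (8 + j)*(j - 8) = (8 + j)*(-8 + j) = (-8 + j)*(8 + j))
l = 9*√22357/22357 (l = 9/(√(255122 - 232765)) = 9/(√22357) = 9*(√22357/22357) = 9*√22357/22357 ≈ 0.060192)
1/((412*(-97 + 7) + B(-21, 20)) + l) = 1/((412*(-97 + 7) + (-64 + (-21)²)) + 9*√22357/22357) = 1/((412*(-90) + (-64 + 441)) + 9*√22357/22357) = 1/((-37080 + 377) + 9*√22357/22357) = 1/(-36703 + 9*√22357/22357)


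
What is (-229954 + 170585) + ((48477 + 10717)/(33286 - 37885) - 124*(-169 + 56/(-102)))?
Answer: -2998927301/78183 ≈ -38358.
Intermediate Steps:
(-229954 + 170585) + ((48477 + 10717)/(33286 - 37885) - 124*(-169 + 56/(-102))) = -59369 + (59194/(-4599) - 124*(-169 + 56*(-1/102))) = -59369 + (59194*(-1/4599) - 124*(-169 - 28/51)) = -59369 + (-59194/4599 - 124*(-8647/51)) = -59369 + (-59194/4599 + 1072228/51) = -59369 + 1642719226/78183 = -2998927301/78183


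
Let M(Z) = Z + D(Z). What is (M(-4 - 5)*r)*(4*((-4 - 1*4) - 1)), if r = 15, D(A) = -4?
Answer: 7020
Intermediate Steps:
M(Z) = -4 + Z (M(Z) = Z - 4 = -4 + Z)
(M(-4 - 5)*r)*(4*((-4 - 1*4) - 1)) = ((-4 + (-4 - 5))*15)*(4*((-4 - 1*4) - 1)) = ((-4 - 9)*15)*(4*((-4 - 4) - 1)) = (-13*15)*(4*(-8 - 1)) = -780*(-9) = -195*(-36) = 7020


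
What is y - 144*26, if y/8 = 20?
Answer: -3584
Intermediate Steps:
y = 160 (y = 8*20 = 160)
y - 144*26 = 160 - 144*26 = 160 - 3744 = -3584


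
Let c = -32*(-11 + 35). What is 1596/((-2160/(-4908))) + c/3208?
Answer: 21811757/6015 ≈ 3626.2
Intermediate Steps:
c = -768 (c = -32*24 = -768)
1596/((-2160/(-4908))) + c/3208 = 1596/((-2160/(-4908))) - 768/3208 = 1596/((-2160*(-1/4908))) - 768*1/3208 = 1596/(180/409) - 96/401 = 1596*(409/180) - 96/401 = 54397/15 - 96/401 = 21811757/6015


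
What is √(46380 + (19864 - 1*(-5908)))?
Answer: 2*√18038 ≈ 268.61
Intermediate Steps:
√(46380 + (19864 - 1*(-5908))) = √(46380 + (19864 + 5908)) = √(46380 + 25772) = √72152 = 2*√18038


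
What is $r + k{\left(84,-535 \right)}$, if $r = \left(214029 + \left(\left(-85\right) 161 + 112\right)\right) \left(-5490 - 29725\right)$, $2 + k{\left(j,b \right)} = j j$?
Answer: $-7059050986$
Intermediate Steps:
$k{\left(j,b \right)} = -2 + j^{2}$ ($k{\left(j,b \right)} = -2 + j j = -2 + j^{2}$)
$r = -7059058040$ ($r = \left(214029 + \left(-13685 + 112\right)\right) \left(-35215\right) = \left(214029 - 13573\right) \left(-35215\right) = 200456 \left(-35215\right) = -7059058040$)
$r + k{\left(84,-535 \right)} = -7059058040 - \left(2 - 84^{2}\right) = -7059058040 + \left(-2 + 7056\right) = -7059058040 + 7054 = -7059050986$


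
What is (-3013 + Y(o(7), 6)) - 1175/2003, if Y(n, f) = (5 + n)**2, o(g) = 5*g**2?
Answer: 119151286/2003 ≈ 59486.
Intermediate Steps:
(-3013 + Y(o(7), 6)) - 1175/2003 = (-3013 + (5 + 5*7**2)**2) - 1175/2003 = (-3013 + (5 + 5*49)**2) - 1175*1/2003 = (-3013 + (5 + 245)**2) - 1175/2003 = (-3013 + 250**2) - 1175/2003 = (-3013 + 62500) - 1175/2003 = 59487 - 1175/2003 = 119151286/2003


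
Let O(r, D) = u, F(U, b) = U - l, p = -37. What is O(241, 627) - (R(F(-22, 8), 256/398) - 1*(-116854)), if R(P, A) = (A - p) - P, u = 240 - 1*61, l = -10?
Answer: -23228204/199 ≈ -1.1672e+5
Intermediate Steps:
F(U, b) = 10 + U (F(U, b) = U - 1*(-10) = U + 10 = 10 + U)
u = 179 (u = 240 - 61 = 179)
O(r, D) = 179
R(P, A) = 37 + A - P (R(P, A) = (A - 1*(-37)) - P = (A + 37) - P = (37 + A) - P = 37 + A - P)
O(241, 627) - (R(F(-22, 8), 256/398) - 1*(-116854)) = 179 - ((37 + 256/398 - (10 - 22)) - 1*(-116854)) = 179 - ((37 + 256*(1/398) - 1*(-12)) + 116854) = 179 - ((37 + 128/199 + 12) + 116854) = 179 - (9879/199 + 116854) = 179 - 1*23263825/199 = 179 - 23263825/199 = -23228204/199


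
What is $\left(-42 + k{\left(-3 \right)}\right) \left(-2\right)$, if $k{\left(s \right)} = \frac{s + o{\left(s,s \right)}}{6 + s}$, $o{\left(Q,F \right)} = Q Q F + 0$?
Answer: $104$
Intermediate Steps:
$o{\left(Q,F \right)} = F Q^{2}$ ($o{\left(Q,F \right)} = Q^{2} F + 0 = F Q^{2} + 0 = F Q^{2}$)
$k{\left(s \right)} = \frac{s + s^{3}}{6 + s}$ ($k{\left(s \right)} = \frac{s + s s^{2}}{6 + s} = \frac{s + s^{3}}{6 + s}$)
$\left(-42 + k{\left(-3 \right)}\right) \left(-2\right) = \left(-42 + \frac{-3 + \left(-3\right)^{3}}{6 - 3}\right) \left(-2\right) = \left(-42 + \frac{-3 - 27}{3}\right) \left(-2\right) = \left(-42 + \frac{1}{3} \left(-30\right)\right) \left(-2\right) = \left(-42 - 10\right) \left(-2\right) = \left(-52\right) \left(-2\right) = 104$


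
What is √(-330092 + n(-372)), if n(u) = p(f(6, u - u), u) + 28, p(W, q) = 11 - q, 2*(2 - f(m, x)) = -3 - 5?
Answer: I*√329681 ≈ 574.18*I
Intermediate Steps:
f(m, x) = 6 (f(m, x) = 2 - (-3 - 5)/2 = 2 - ½*(-8) = 2 + 4 = 6)
n(u) = 39 - u (n(u) = (11 - u) + 28 = 39 - u)
√(-330092 + n(-372)) = √(-330092 + (39 - 1*(-372))) = √(-330092 + (39 + 372)) = √(-330092 + 411) = √(-329681) = I*√329681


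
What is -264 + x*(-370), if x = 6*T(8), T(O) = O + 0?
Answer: -18024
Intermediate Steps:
T(O) = O
x = 48 (x = 6*8 = 48)
-264 + x*(-370) = -264 + 48*(-370) = -264 - 17760 = -18024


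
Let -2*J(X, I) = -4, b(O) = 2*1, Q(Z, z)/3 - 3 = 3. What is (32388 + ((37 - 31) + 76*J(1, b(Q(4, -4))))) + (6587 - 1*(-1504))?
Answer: 40637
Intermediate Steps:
Q(Z, z) = 18 (Q(Z, z) = 9 + 3*3 = 9 + 9 = 18)
b(O) = 2
J(X, I) = 2 (J(X, I) = -½*(-4) = 2)
(32388 + ((37 - 31) + 76*J(1, b(Q(4, -4))))) + (6587 - 1*(-1504)) = (32388 + ((37 - 31) + 76*2)) + (6587 - 1*(-1504)) = (32388 + (6 + 152)) + (6587 + 1504) = (32388 + 158) + 8091 = 32546 + 8091 = 40637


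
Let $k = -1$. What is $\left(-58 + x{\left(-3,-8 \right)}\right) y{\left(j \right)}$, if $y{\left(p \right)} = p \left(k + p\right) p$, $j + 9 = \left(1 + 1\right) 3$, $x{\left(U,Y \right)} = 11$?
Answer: $1692$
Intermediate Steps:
$j = -3$ ($j = -9 + \left(1 + 1\right) 3 = -9 + 2 \cdot 3 = -9 + 6 = -3$)
$y{\left(p \right)} = p^{2} \left(-1 + p\right)$ ($y{\left(p \right)} = p \left(-1 + p\right) p = p p \left(-1 + p\right) = p^{2} \left(-1 + p\right)$)
$\left(-58 + x{\left(-3,-8 \right)}\right) y{\left(j \right)} = \left(-58 + 11\right) \left(-3\right)^{2} \left(-1 - 3\right) = - 47 \cdot 9 \left(-4\right) = \left(-47\right) \left(-36\right) = 1692$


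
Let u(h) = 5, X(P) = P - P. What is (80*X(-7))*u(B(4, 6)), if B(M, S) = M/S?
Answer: 0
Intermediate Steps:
X(P) = 0
(80*X(-7))*u(B(4, 6)) = (80*0)*5 = 0*5 = 0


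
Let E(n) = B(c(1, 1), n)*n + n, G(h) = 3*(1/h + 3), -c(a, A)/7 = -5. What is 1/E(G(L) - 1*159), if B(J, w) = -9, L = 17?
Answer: 17/20376 ≈ 0.00083432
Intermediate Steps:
c(a, A) = 35 (c(a, A) = -7*(-5) = 35)
G(h) = 9 + 3/h (G(h) = 3*(3 + 1/h) = 9 + 3/h)
E(n) = -8*n (E(n) = -9*n + n = -8*n)
1/E(G(L) - 1*159) = 1/(-8*((9 + 3/17) - 1*159)) = 1/(-8*((9 + 3*(1/17)) - 159)) = 1/(-8*((9 + 3/17) - 159)) = 1/(-8*(156/17 - 159)) = 1/(-8*(-2547/17)) = 1/(20376/17) = 17/20376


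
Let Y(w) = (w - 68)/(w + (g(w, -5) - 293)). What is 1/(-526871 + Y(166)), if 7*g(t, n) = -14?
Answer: -129/67966457 ≈ -1.8980e-6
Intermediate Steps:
g(t, n) = -2 (g(t, n) = (1/7)*(-14) = -2)
Y(w) = (-68 + w)/(-295 + w) (Y(w) = (w - 68)/(w + (-2 - 293)) = (-68 + w)/(w - 295) = (-68 + w)/(-295 + w))
1/(-526871 + Y(166)) = 1/(-526871 + (-68 + 166)/(-295 + 166)) = 1/(-526871 + 98/(-129)) = 1/(-526871 - 1/129*98) = 1/(-526871 - 98/129) = 1/(-67966457/129) = -129/67966457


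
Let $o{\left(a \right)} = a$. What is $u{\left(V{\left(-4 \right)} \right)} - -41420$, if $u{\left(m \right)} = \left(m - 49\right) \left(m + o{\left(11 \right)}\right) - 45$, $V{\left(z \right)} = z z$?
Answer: $40484$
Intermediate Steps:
$V{\left(z \right)} = z^{2}$
$u{\left(m \right)} = -45 + \left(-49 + m\right) \left(11 + m\right)$ ($u{\left(m \right)} = \left(m - 49\right) \left(m + 11\right) - 45 = \left(-49 + m\right) \left(11 + m\right) - 45 = -45 + \left(-49 + m\right) \left(11 + m\right)$)
$u{\left(V{\left(-4 \right)} \right)} - -41420 = \left(-584 + \left(\left(-4\right)^{2}\right)^{2} - 38 \left(-4\right)^{2}\right) - -41420 = \left(-584 + 16^{2} - 608\right) + 41420 = \left(-584 + 256 - 608\right) + 41420 = -936 + 41420 = 40484$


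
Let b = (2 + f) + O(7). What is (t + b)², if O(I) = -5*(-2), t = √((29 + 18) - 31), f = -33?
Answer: 289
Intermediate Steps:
t = 4 (t = √(47 - 31) = √16 = 4)
O(I) = 10
b = -21 (b = (2 - 33) + 10 = -31 + 10 = -21)
(t + b)² = (4 - 21)² = (-17)² = 289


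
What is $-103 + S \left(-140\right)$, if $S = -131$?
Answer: $18237$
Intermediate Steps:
$-103 + S \left(-140\right) = -103 - -18340 = -103 + 18340 = 18237$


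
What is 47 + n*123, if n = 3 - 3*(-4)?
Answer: 1892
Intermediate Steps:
n = 15 (n = 3 + 12 = 15)
47 + n*123 = 47 + 15*123 = 47 + 1845 = 1892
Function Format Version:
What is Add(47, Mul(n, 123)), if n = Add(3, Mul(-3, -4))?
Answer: 1892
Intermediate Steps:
n = 15 (n = Add(3, 12) = 15)
Add(47, Mul(n, 123)) = Add(47, Mul(15, 123)) = Add(47, 1845) = 1892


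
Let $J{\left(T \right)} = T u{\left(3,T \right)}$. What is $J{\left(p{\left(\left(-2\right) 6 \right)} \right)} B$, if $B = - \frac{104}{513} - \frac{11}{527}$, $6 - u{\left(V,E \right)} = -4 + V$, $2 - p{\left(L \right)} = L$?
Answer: $- \frac{5924198}{270351} \approx -21.913$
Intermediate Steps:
$p{\left(L \right)} = 2 - L$
$u{\left(V,E \right)} = 10 - V$ ($u{\left(V,E \right)} = 6 - \left(-4 + V\right) = 10 - V$)
$B = - \frac{60451}{270351}$ ($B = \left(-104\right) \frac{1}{513} - \frac{11}{527} = - \frac{104}{513} - \frac{11}{527} = - \frac{60451}{270351} \approx -0.2236$)
$J{\left(T \right)} = 7 T$ ($J{\left(T \right)} = T \left(10 - 3\right) = T 7 = 7 T$)
$J{\left(p{\left(\left(-2\right) 6 \right)} \right)} B = 7 \left(2 - \left(-2\right) 6\right) \left(- \frac{60451}{270351}\right) = 7 \left(2 - -12\right) \left(- \frac{60451}{270351}\right) = 7 \left(2 + 12\right) \left(- \frac{60451}{270351}\right) = 7 \cdot 14 \left(- \frac{60451}{270351}\right) = 98 \left(- \frac{60451}{270351}\right) = - \frac{5924198}{270351}$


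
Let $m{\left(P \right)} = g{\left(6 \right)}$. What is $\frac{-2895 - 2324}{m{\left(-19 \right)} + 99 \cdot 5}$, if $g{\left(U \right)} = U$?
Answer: $- \frac{5219}{501} \approx -10.417$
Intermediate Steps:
$m{\left(P \right)} = 6$
$\frac{-2895 - 2324}{m{\left(-19 \right)} + 99 \cdot 5} = \frac{-2895 - 2324}{6 + 99 \cdot 5} = - \frac{5219}{6 + 495} = - \frac{5219}{501}$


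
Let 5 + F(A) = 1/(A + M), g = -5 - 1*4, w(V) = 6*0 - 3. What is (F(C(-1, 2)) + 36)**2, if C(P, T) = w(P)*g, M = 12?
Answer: 1464100/1521 ≈ 962.59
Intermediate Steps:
w(V) = -3 (w(V) = 0 - 3 = -3)
g = -9 (g = -5 - 4 = -9)
C(P, T) = 27 (C(P, T) = -3*(-9) = 27)
F(A) = -5 + 1/(12 + A) (F(A) = -5 + 1/(A + 12) = -5 + 1/(12 + A))
(F(C(-1, 2)) + 36)**2 = ((-59 - 5*27)/(12 + 27) + 36)**2 = ((-59 - 135)/39 + 36)**2 = ((1/39)*(-194) + 36)**2 = (-194/39 + 36)**2 = (1210/39)**2 = 1464100/1521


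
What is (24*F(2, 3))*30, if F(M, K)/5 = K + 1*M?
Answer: 18000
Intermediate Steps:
F(M, K) = 5*K + 5*M (F(M, K) = 5*(K + 1*M) = 5*(K + M) = 5*K + 5*M)
(24*F(2, 3))*30 = (24*(5*3 + 5*2))*30 = (24*(15 + 10))*30 = (24*25)*30 = 600*30 = 18000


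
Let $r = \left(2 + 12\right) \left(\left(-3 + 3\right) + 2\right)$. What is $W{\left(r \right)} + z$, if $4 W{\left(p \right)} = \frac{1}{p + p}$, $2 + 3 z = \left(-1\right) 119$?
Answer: $- \frac{27101}{672} \approx -40.329$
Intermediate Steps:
$z = - \frac{121}{3}$ ($z = - \frac{2}{3} + \frac{\left(-1\right) 119}{3} = - \frac{2}{3} + \frac{1}{3} \left(-119\right) = - \frac{2}{3} - \frac{119}{3} = - \frac{121}{3} \approx -40.333$)
$r = 28$ ($r = 14 \left(0 + 2\right) = 14 \cdot 2 = 28$)
$W{\left(p \right)} = \frac{1}{8 p}$ ($W{\left(p \right)} = \frac{1}{4 \left(p + p\right)} = \frac{1}{4 \cdot 2 p} = \frac{\frac{1}{2} \frac{1}{p}}{4} = \frac{1}{8 p}$)
$W{\left(r \right)} + z = \frac{1}{8 \cdot 28} - \frac{121}{3} = \frac{1}{8} \cdot \frac{1}{28} - \frac{121}{3} = \frac{1}{224} - \frac{121}{3} = - \frac{27101}{672}$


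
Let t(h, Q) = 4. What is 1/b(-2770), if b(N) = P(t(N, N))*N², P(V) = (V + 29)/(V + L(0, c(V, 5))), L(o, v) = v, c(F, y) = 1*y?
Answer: 3/84401900 ≈ 3.5544e-8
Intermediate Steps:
c(F, y) = y
P(V) = (29 + V)/(5 + V) (P(V) = (V + 29)/(V + 5) = (29 + V)/(5 + V))
b(N) = 11*N²/3 (b(N) = ((29 + 4)/(5 + 4))*N² = (33/9)*N² = ((⅑)*33)*N² = 11*N²/3)
1/b(-2770) = 1/((11/3)*(-2770)²) = 1/((11/3)*7672900) = 1/(84401900/3) = 3/84401900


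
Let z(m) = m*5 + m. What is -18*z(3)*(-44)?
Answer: 14256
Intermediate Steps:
z(m) = 6*m (z(m) = 5*m + m = 6*m)
-18*z(3)*(-44) = -108*3*(-44) = -18*18*(-44) = -324*(-44) = 14256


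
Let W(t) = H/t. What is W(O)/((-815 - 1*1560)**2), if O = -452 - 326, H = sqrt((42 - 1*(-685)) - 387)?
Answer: -sqrt(85)/2194203125 ≈ -4.2018e-9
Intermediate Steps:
H = 2*sqrt(85) (H = sqrt((42 + 685) - 387) = sqrt(727 - 387) = sqrt(340) = 2*sqrt(85) ≈ 18.439)
O = -778
W(t) = 2*sqrt(85)/t (W(t) = (2*sqrt(85))/t = 2*sqrt(85)/t)
W(O)/((-815 - 1*1560)**2) = (2*sqrt(85)/(-778))/((-815 - 1*1560)**2) = (2*sqrt(85)*(-1/778))/((-815 - 1560)**2) = (-sqrt(85)/389)/((-2375)**2) = -sqrt(85)/389/5640625 = -sqrt(85)/389*(1/5640625) = -sqrt(85)/2194203125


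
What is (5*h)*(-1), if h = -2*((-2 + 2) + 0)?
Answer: 0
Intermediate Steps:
h = 0 (h = -2*(0 + 0) = -2*0 = 0)
(5*h)*(-1) = (5*0)*(-1) = 0*(-1) = 0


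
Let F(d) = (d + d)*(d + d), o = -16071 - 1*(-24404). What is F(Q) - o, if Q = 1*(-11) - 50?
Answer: 6551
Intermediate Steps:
o = 8333 (o = -16071 + 24404 = 8333)
Q = -61 (Q = -11 - 50 = -61)
F(d) = 4*d**2 (F(d) = (2*d)*(2*d) = 4*d**2)
F(Q) - o = 4*(-61)**2 - 1*8333 = 4*3721 - 8333 = 14884 - 8333 = 6551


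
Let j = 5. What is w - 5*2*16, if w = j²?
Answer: -135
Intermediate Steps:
w = 25 (w = 5² = 25)
w - 5*2*16 = 25 - 5*2*16 = 25 - 10*16 = 25 - 160 = -135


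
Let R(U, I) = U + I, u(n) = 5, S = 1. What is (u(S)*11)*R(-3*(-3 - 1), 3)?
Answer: 825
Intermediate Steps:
R(U, I) = I + U
(u(S)*11)*R(-3*(-3 - 1), 3) = (5*11)*(3 - 3*(-3 - 1)) = 55*(3 - 3*(-4)) = 55*(3 + 12) = 55*15 = 825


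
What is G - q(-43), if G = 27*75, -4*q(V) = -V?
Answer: 8143/4 ≈ 2035.8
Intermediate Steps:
q(V) = V/4 (q(V) = -(-1)*V/4 = V/4)
G = 2025
G - q(-43) = 2025 - (-43)/4 = 2025 - 1*(-43/4) = 2025 + 43/4 = 8143/4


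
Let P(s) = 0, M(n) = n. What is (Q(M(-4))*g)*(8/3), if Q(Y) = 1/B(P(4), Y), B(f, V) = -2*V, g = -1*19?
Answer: -19/3 ≈ -6.3333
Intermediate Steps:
g = -19
Q(Y) = -1/(2*Y) (Q(Y) = 1/(-2*Y) = -1/(2*Y))
(Q(M(-4))*g)*(8/3) = (-½/(-4)*(-19))*(8/3) = (-½*(-¼)*(-19))*(8*(⅓)) = ((⅛)*(-19))*(8/3) = -19/8*8/3 = -19/3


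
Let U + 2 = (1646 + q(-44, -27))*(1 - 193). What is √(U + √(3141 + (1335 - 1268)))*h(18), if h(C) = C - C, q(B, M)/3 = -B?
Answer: 0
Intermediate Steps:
q(B, M) = -3*B (q(B, M) = 3*(-B) = -3*B)
h(C) = 0
U = -341378 (U = -2 + (1646 - 3*(-44))*(1 - 193) = -2 + (1646 + 132)*(-192) = -2 + 1778*(-192) = -2 - 341376 = -341378)
√(U + √(3141 + (1335 - 1268)))*h(18) = √(-341378 + √(3141 + (1335 - 1268)))*0 = √(-341378 + √(3141 + 67))*0 = √(-341378 + √3208)*0 = √(-341378 + 2*√802)*0 = 0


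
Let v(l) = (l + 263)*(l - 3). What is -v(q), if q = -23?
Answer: 6240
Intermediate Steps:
v(l) = (-3 + l)*(263 + l) (v(l) = (263 + l)*(-3 + l) = (-3 + l)*(263 + l))
-v(q) = -(-789 + (-23)**2 + 260*(-23)) = -(-789 + 529 - 5980) = -1*(-6240) = 6240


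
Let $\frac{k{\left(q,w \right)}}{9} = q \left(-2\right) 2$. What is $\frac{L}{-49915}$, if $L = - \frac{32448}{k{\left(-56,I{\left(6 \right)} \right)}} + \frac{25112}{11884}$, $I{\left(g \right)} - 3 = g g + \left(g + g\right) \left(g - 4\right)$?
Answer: $\frac{174472}{622849353} \approx 0.00028012$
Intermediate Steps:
$I{\left(g \right)} = 3 + g^{2} + 2 g \left(-4 + g\right)$ ($I{\left(g \right)} = 3 + \left(g g + \left(g + g\right) \left(g - 4\right)\right) = 3 + \left(g^{2} + 2 g \left(-4 + g\right)\right) = 3 + g^{2} + 2 g \left(-4 + g\right)$)
$k{\left(q,w \right)} = - 36 q$ ($k{\left(q,w \right)} = 9 q \left(-2\right) 2 = 9 - 2 q 2 = 9 \left(- 4 q\right) = - 36 q$)
$L = - \frac{872360}{62391}$ ($L = - \frac{32448}{\left(-36\right) \left(-56\right)} + \frac{25112}{11884} = - \frac{32448}{2016} + 25112 \cdot \frac{1}{11884} = \left(-32448\right) \frac{1}{2016} + \frac{6278}{2971} = - \frac{338}{21} + \frac{6278}{2971} = - \frac{872360}{62391} \approx -13.982$)
$\frac{L}{-49915} = - \frac{872360}{62391 \left(-49915\right)} = \left(- \frac{872360}{62391}\right) \left(- \frac{1}{49915}\right) = \frac{174472}{622849353}$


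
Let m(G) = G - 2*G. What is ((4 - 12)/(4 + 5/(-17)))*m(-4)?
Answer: -544/63 ≈ -8.6349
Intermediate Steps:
m(G) = -G
((4 - 12)/(4 + 5/(-17)))*m(-4) = ((4 - 12)/(4 + 5/(-17)))*(-1*(-4)) = -8/(4 + 5*(-1/17))*4 = -8/(4 - 5/17)*4 = -8/63/17*4 = -8*17/63*4 = -136/63*4 = -544/63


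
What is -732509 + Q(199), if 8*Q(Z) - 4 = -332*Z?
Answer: -740767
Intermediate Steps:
Q(Z) = ½ - 83*Z/2 (Q(Z) = ½ + (-332*Z)/8 = ½ - 83*Z/2)
-732509 + Q(199) = -732509 + (½ - 83/2*199) = -732509 + (½ - 16517/2) = -732509 - 8258 = -740767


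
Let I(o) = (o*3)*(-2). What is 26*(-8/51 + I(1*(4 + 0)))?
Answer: -32032/51 ≈ -628.08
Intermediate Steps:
I(o) = -6*o (I(o) = (3*o)*(-2) = -6*o)
26*(-8/51 + I(1*(4 + 0))) = 26*(-8/51 - 6*(4 + 0)) = 26*(-8*1/51 - 6*4) = 26*(-8/51 - 6*4) = 26*(-8/51 - 24) = 26*(-1232/51) = -32032/51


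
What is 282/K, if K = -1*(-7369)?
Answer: 282/7369 ≈ 0.038268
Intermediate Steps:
K = 7369
282/K = 282/7369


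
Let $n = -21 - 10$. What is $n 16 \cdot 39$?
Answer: $-19344$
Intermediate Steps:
$n = -31$ ($n = -21 - 10 = -31$)
$n 16 \cdot 39 = \left(-31\right) 16 \cdot 39 = \left(-496\right) 39 = -19344$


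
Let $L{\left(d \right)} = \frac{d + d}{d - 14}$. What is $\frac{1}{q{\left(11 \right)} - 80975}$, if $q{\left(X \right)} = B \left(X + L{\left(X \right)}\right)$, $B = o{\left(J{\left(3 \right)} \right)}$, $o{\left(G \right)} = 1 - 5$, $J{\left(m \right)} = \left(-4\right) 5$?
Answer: $- \frac{3}{242969} \approx -1.2347 \cdot 10^{-5}$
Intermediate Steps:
$L{\left(d \right)} = \frac{2 d}{-14 + d}$
$J{\left(m \right)} = -20$
$o{\left(G \right)} = -4$
$B = -4$
$q{\left(X \right)} = - 4 X - \frac{8 X}{-14 + X}$ ($q{\left(X \right)} = - 4 \left(X + \frac{2 X}{-14 + X}\right) = - 4 X - \frac{8 X}{-14 + X}$)
$\frac{1}{q{\left(11 \right)} - 80975} = \frac{1}{4 \cdot 11 \frac{1}{-14 + 11} \left(12 - 11\right) - 80975} = \frac{1}{4 \cdot 11 \frac{1}{-3} \left(12 - 11\right) - 80975} = \frac{1}{4 \cdot 11 \left(- \frac{1}{3}\right) 1 - 80975} = \frac{1}{- \frac{44}{3} - 80975} = \frac{1}{- \frac{242969}{3}} = - \frac{3}{242969}$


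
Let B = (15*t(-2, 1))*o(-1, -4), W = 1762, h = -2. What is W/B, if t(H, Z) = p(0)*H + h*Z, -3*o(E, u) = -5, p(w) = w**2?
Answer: -881/25 ≈ -35.240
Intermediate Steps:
o(E, u) = 5/3 (o(E, u) = -1/3*(-5) = 5/3)
t(H, Z) = -2*Z (t(H, Z) = 0**2*H - 2*Z = 0*H - 2*Z = 0 - 2*Z = -2*Z)
B = -50 (B = (15*(-2*1))*(5/3) = (15*(-2))*(5/3) = -30*5/3 = -50)
W/B = 1762/(-50) = 1762*(-1/50) = -881/25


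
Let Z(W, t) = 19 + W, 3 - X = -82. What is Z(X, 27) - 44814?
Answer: -44710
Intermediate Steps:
X = 85 (X = 3 - 1*(-82) = 3 + 82 = 85)
Z(X, 27) - 44814 = (19 + 85) - 44814 = 104 - 44814 = -44710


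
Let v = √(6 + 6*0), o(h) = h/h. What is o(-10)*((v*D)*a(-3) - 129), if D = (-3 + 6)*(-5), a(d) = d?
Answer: -129 + 45*√6 ≈ -18.773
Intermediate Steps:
o(h) = 1
v = √6 (v = √(6 + 0) = √6 ≈ 2.4495)
D = -15 (D = 3*(-5) = -15)
o(-10)*((v*D)*a(-3) - 129) = 1*((√6*(-15))*(-3) - 129) = 1*(-15*√6*(-3) - 129) = 1*(45*√6 - 129) = 1*(-129 + 45*√6) = -129 + 45*√6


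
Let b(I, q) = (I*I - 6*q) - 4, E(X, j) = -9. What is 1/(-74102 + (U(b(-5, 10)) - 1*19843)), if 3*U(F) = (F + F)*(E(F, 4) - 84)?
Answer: -1/91527 ≈ -1.0926e-5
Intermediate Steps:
b(I, q) = -4 + I² - 6*q (b(I, q) = (I² - 6*q) - 4 = -4 + I² - 6*q)
U(F) = -62*F (U(F) = ((F + F)*(-9 - 84))/3 = ((2*F)*(-93))/3 = (-186*F)/3 = -62*F)
1/(-74102 + (U(b(-5, 10)) - 1*19843)) = 1/(-74102 + (-62*(-4 + (-5)² - 6*10) - 1*19843)) = 1/(-74102 + (-62*(-4 + 25 - 60) - 19843)) = 1/(-74102 + (-62*(-39) - 19843)) = 1/(-74102 + (2418 - 19843)) = 1/(-74102 - 17425) = 1/(-91527) = -1/91527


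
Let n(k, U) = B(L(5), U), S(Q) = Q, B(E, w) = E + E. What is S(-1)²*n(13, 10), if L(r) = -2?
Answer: -4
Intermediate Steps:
B(E, w) = 2*E
n(k, U) = -4 (n(k, U) = 2*(-2) = -4)
S(-1)²*n(13, 10) = (-1)²*(-4) = 1*(-4) = -4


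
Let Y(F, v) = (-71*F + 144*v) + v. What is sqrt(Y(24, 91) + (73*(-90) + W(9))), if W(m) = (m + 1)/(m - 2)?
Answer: sqrt(241199)/7 ≈ 70.160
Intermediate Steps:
Y(F, v) = -71*F + 145*v
W(m) = (1 + m)/(-2 + m)
sqrt(Y(24, 91) + (73*(-90) + W(9))) = sqrt((-71*24 + 145*91) + (73*(-90) + (1 + 9)/(-2 + 9))) = sqrt((-1704 + 13195) + (-6570 + 10/7)) = sqrt(11491 + (-6570 + (1/7)*10)) = sqrt(11491 + (-6570 + 10/7)) = sqrt(11491 - 45980/7) = sqrt(34457/7) = sqrt(241199)/7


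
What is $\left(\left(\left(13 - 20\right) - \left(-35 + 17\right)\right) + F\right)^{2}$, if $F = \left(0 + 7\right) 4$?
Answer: $1521$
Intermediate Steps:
$F = 28$ ($F = 7 \cdot 4 = 28$)
$\left(\left(\left(13 - 20\right) - \left(-35 + 17\right)\right) + F\right)^{2} = \left(\left(\left(13 - 20\right) - \left(-35 + 17\right)\right) + 28\right)^{2} = \left(\left(-7 - -18\right) + 28\right)^{2} = \left(\left(-7 + 18\right) + 28\right)^{2} = \left(11 + 28\right)^{2} = 39^{2} = 1521$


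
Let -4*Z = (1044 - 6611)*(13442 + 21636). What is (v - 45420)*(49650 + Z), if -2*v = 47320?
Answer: -3375902055020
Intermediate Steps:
v = -23660 (v = -½*47320 = -23660)
Z = 97639613/2 (Z = -(1044 - 6611)*(13442 + 21636)/4 = -(-5567)*35078/4 = -¼*(-195279226) = 97639613/2 ≈ 4.8820e+7)
(v - 45420)*(49650 + Z) = (-23660 - 45420)*(49650 + 97639613/2) = -69080*97738913/2 = -3375902055020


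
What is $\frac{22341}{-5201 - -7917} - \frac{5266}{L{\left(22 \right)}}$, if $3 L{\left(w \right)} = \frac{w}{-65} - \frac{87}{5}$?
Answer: $\frac{2814738093}{3131548} \approx 898.83$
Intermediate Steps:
$L{\left(w \right)} = - \frac{29}{5} - \frac{w}{195}$ ($L{\left(w \right)} = \frac{\frac{w}{-65} - \frac{87}{5}}{3} = \frac{w \left(- \frac{1}{65}\right) - \frac{87}{5}}{3} = \frac{- \frac{w}{65} - \frac{87}{5}}{3} = \frac{- \frac{87}{5} - \frac{w}{65}}{3} = - \frac{29}{5} - \frac{w}{195}$)
$\frac{22341}{-5201 - -7917} - \frac{5266}{L{\left(22 \right)}} = \frac{22341}{-5201 - -7917} - \frac{5266}{- \frac{29}{5} - \frac{22}{195}} = \frac{22341}{-5201 + \left(-288 + 8205\right)} - \frac{5266}{- \frac{29}{5} - \frac{22}{195}} = \frac{22341}{-5201 + 7917} - \frac{5266}{- \frac{1153}{195}} = \frac{22341}{2716} - - \frac{1026870}{1153} = 22341 \cdot \frac{1}{2716} + \frac{1026870}{1153} = \frac{22341}{2716} + \frac{1026870}{1153} = \frac{2814738093}{3131548}$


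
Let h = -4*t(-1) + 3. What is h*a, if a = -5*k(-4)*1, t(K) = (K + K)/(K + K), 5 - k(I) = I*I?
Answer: -55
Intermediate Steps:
k(I) = 5 - I² (k(I) = 5 - I*I = 5 - I²)
t(K) = 1 (t(K) = (2*K)/((2*K)) = (2*K)*(1/(2*K)) = 1)
h = -1 (h = -4*1 + 3 = -4 + 3 = -1)
a = 55 (a = -5*(5 - 1*(-4)²)*1 = -5*(5 - 1*16)*1 = -5*(5 - 16)*1 = -5*(-11)*1 = 55*1 = 55)
h*a = -1*55 = -55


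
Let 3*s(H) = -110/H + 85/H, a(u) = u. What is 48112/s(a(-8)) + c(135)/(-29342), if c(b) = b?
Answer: 33880851921/733550 ≈ 46188.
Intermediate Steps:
s(H) = -25/(3*H) (s(H) = (-110/H + 85/H)/3 = (-25/H)/3 = -25/(3*H))
48112/s(a(-8)) + c(135)/(-29342) = 48112/((-25/3/(-8))) + 135/(-29342) = 48112/((-25/3*(-⅛))) + 135*(-1/29342) = 48112/(25/24) - 135/29342 = 48112*(24/25) - 135/29342 = 1154688/25 - 135/29342 = 33880851921/733550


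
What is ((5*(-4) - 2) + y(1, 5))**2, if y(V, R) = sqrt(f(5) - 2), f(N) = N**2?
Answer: (22 - sqrt(23))**2 ≈ 295.98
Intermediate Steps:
y(V, R) = sqrt(23) (y(V, R) = sqrt(5**2 - 2) = sqrt(25 - 2) = sqrt(23))
((5*(-4) - 2) + y(1, 5))**2 = ((5*(-4) - 2) + sqrt(23))**2 = ((-20 - 2) + sqrt(23))**2 = (-22 + sqrt(23))**2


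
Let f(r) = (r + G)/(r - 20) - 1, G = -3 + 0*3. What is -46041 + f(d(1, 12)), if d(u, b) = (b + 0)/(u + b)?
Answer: -11418389/248 ≈ -46042.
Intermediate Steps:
G = -3 (G = -3 + 0 = -3)
d(u, b) = b/(b + u)
f(r) = -1 + (-3 + r)/(-20 + r) (f(r) = (r - 3)/(r - 20) - 1 = (-3 + r)/(-20 + r) - 1 = -1 + (-3 + r)/(-20 + r))
-46041 + f(d(1, 12)) = -46041 + 17/(-20 + 12/(12 + 1)) = -46041 + 17/(-20 + 12/13) = -46041 + 17/(-248/13) = -46041 + 17*(-13/248) = -46041 - 221/248 = -11418389/248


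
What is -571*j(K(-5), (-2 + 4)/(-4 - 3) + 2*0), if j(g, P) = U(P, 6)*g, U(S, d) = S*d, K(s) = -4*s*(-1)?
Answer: -137040/7 ≈ -19577.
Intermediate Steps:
K(s) = 4*s
j(g, P) = 6*P*g (j(g, P) = (P*6)*g = (6*P)*g = 6*P*g)
-571*j(K(-5), (-2 + 4)/(-4 - 3) + 2*0) = -3426*((-2 + 4)/(-4 - 3) + 2*0)*4*(-5) = -3426*(2/(-7) + 0)*(-20) = -3426*(2*(-⅐) + 0)*(-20) = -3426*(-2/7 + 0)*(-20) = -3426*(-2)*(-20)/7 = -571*240/7 = -137040/7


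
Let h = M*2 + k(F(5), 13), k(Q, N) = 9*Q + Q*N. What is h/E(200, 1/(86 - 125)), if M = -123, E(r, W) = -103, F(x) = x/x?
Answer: 224/103 ≈ 2.1748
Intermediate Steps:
F(x) = 1
k(Q, N) = 9*Q + N*Q
h = -224 (h = -123*2 + 1*(9 + 13) = -246 + 1*22 = -246 + 22 = -224)
h/E(200, 1/(86 - 125)) = -224/(-103) = -224*(-1/103) = 224/103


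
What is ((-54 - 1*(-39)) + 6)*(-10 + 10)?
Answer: 0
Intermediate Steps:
((-54 - 1*(-39)) + 6)*(-10 + 10) = ((-54 + 39) + 6)*0 = (-15 + 6)*0 = -9*0 = 0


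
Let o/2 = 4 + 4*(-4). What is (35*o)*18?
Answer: -15120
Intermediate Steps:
o = -24 (o = 2*(4 + 4*(-4)) = 2*(4 - 16) = 2*(-12) = -24)
(35*o)*18 = (35*(-24))*18 = -840*18 = -15120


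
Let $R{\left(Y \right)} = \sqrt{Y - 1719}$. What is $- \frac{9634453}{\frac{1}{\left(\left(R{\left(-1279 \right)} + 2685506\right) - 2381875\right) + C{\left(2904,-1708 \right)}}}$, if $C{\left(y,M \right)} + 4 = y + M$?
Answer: $-2936802866819 - 9634453 i \sqrt{2998} \approx -2.9368 \cdot 10^{12} - 5.2752 \cdot 10^{8} i$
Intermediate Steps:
$C{\left(y,M \right)} = -4 + M + y$ ($C{\left(y,M \right)} = -4 + \left(y + M\right) = -4 + \left(M + y\right) = -4 + M + y$)
$R{\left(Y \right)} = \sqrt{-1719 + Y}$
$- \frac{9634453}{\frac{1}{\left(\left(R{\left(-1279 \right)} + 2685506\right) - 2381875\right) + C{\left(2904,-1708 \right)}}} = - \frac{9634453}{\frac{1}{\left(\left(\sqrt{-1719 - 1279} + 2685506\right) - 2381875\right) - -1192}} = - \frac{9634453}{\frac{1}{\left(\left(\sqrt{-2998} + 2685506\right) - 2381875\right) + 1192}} = - \frac{9634453}{\frac{1}{\left(\left(i \sqrt{2998} + 2685506\right) - 2381875\right) + 1192}} = - \frac{9634453}{\frac{1}{\left(\left(2685506 + i \sqrt{2998}\right) - 2381875\right) + 1192}} = - \frac{9634453}{\frac{1}{\left(303631 + i \sqrt{2998}\right) + 1192}} = - \frac{9634453}{\frac{1}{304823 + i \sqrt{2998}}} = - 9634453 \left(304823 + i \sqrt{2998}\right) = -2936802866819 - 9634453 i \sqrt{2998}$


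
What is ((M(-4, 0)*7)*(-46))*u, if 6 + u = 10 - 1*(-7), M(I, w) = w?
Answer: 0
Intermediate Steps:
u = 11 (u = -6 + (10 - 1*(-7)) = -6 + (10 + 7) = -6 + 17 = 11)
((M(-4, 0)*7)*(-46))*u = ((0*7)*(-46))*11 = (0*(-46))*11 = 0*11 = 0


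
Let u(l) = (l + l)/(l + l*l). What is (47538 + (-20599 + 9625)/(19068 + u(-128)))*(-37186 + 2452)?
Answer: -1999258533023598/1210817 ≈ -1.6512e+9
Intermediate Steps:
u(l) = 2*l/(l + l²) (u(l) = (2*l)/(l + l²) = 2*l/(l + l²))
(47538 + (-20599 + 9625)/(19068 + u(-128)))*(-37186 + 2452) = (47538 + (-20599 + 9625)/(19068 + 2/(1 - 128)))*(-37186 + 2452) = (47538 - 10974/(19068 + 2/(-127)))*(-34734) = (47538 - 10974/(19068 + 2*(-1/127)))*(-34734) = (47538 - 10974/(19068 - 2/127))*(-34734) = (47538 - 10974/2421634/127)*(-34734) = (47538 - 10974*127/2421634)*(-34734) = (47538 - 696849/1210817)*(-34734) = (57559121697/1210817)*(-34734) = -1999258533023598/1210817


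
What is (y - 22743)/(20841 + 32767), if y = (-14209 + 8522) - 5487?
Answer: -33917/53608 ≈ -0.63269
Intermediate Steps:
y = -11174 (y = -5687 - 5487 = -11174)
(y - 22743)/(20841 + 32767) = (-11174 - 22743)/(20841 + 32767) = -33917/53608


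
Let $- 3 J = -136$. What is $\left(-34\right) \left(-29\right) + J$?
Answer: $\frac{3094}{3} \approx 1031.3$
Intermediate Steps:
$J = \frac{136}{3}$ ($J = \left(- \frac{1}{3}\right) \left(-136\right) = \frac{136}{3} \approx 45.333$)
$\left(-34\right) \left(-29\right) + J = \left(-34\right) \left(-29\right) + \frac{136}{3} = 986 + \frac{136}{3} = \frac{3094}{3}$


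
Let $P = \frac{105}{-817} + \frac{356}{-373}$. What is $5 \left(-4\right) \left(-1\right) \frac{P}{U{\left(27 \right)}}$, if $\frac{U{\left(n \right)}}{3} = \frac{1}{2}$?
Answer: $- \frac{13200680}{914223} \approx -14.439$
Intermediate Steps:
$U{\left(n \right)} = \frac{3}{2}$
$P = - \frac{330017}{304741}$ ($P = 105 \left(- \frac{1}{817}\right) + 356 \left(- \frac{1}{373}\right) = - \frac{105}{817} - \frac{356}{373} = - \frac{330017}{304741} \approx -1.0829$)
$5 \left(-4\right) \left(-1\right) \frac{P}{U{\left(27 \right)}} = 5 \left(-4\right) \left(-1\right) \left(- \frac{330017}{304741 \cdot \frac{3}{2}}\right) = \left(-20\right) \left(-1\right) \left(\left(- \frac{330017}{304741}\right) \frac{2}{3}\right) = 20 \left(- \frac{660034}{914223}\right) = - \frac{13200680}{914223}$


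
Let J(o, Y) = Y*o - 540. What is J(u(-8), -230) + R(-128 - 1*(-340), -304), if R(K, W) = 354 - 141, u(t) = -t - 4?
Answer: -1247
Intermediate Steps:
u(t) = -4 - t
J(o, Y) = -540 + Y*o
R(K, W) = 213
J(u(-8), -230) + R(-128 - 1*(-340), -304) = (-540 - 230*(-4 - 1*(-8))) + 213 = (-540 - 230*(-4 + 8)) + 213 = (-540 - 230*4) + 213 = (-540 - 920) + 213 = -1460 + 213 = -1247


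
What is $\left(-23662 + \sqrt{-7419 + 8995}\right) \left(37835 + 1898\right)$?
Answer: $-940162246 + 79466 \sqrt{394} \approx -9.3859 \cdot 10^{8}$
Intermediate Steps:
$\left(-23662 + \sqrt{-7419 + 8995}\right) \left(37835 + 1898\right) = \left(-23662 + \sqrt{1576}\right) 39733 = \left(-23662 + 2 \sqrt{394}\right) 39733 = -940162246 + 79466 \sqrt{394}$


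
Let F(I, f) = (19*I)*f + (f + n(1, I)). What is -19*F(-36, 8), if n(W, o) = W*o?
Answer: 104500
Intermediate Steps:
F(I, f) = I + f + 19*I*f (F(I, f) = (19*I)*f + (f + 1*I) = 19*I*f + (f + I) = 19*I*f + (I + f) = I + f + 19*I*f)
-19*F(-36, 8) = -19*(-36 + 8 + 19*(-36)*8) = -19*(-36 + 8 - 5472) = -19*(-5500) = 104500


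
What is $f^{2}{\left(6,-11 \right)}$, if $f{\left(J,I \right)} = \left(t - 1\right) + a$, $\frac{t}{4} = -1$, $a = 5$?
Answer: $0$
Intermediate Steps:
$t = -4$ ($t = 4 \left(-1\right) = -4$)
$f{\left(J,I \right)} = 0$ ($f{\left(J,I \right)} = \left(-4 - 1\right) + 5 = -5 + 5 = 0$)
$f^{2}{\left(6,-11 \right)} = 0^{2} = 0$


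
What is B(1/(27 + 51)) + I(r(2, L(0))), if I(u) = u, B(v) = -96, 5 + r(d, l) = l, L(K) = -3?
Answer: -104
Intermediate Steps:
r(d, l) = -5 + l
B(1/(27 + 51)) + I(r(2, L(0))) = -96 + (-5 - 3) = -96 - 8 = -104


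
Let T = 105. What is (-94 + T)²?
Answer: 121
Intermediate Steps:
(-94 + T)² = (-94 + 105)² = 11² = 121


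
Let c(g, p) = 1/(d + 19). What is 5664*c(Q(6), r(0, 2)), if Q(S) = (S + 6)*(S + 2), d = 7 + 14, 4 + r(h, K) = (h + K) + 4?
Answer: 708/5 ≈ 141.60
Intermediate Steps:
r(h, K) = K + h (r(h, K) = -4 + ((h + K) + 4) = -4 + ((K + h) + 4) = -4 + (4 + K + h) = K + h)
d = 21
Q(S) = (2 + S)*(6 + S) (Q(S) = (6 + S)*(2 + S) = (2 + S)*(6 + S))
c(g, p) = 1/40 (c(g, p) = 1/(21 + 19) = 1/40)
5664*c(Q(6), r(0, 2)) = 5664*(1/40) = 708/5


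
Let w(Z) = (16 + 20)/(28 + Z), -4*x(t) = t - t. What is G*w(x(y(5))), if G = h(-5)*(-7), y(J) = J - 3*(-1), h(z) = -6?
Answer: 54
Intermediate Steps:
y(J) = 3 + J (y(J) = J + 3 = 3 + J)
x(t) = 0 (x(t) = -(t - t)/4 = -¼*0 = 0)
w(Z) = 36/(28 + Z)
G = 42 (G = -6*(-7) = 42)
G*w(x(y(5))) = 42*(36/(28 + 0)) = 42*(36/28) = 42*(36*(1/28)) = 42*(9/7) = 54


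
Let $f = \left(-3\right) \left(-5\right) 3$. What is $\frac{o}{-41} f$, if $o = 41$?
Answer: $-45$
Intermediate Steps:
$f = 45$ ($f = 15 \cdot 3 = 45$)
$\frac{o}{-41} f = \frac{41}{-41} \cdot 45 = 41 \left(- \frac{1}{41}\right) 45 = \left(-1\right) 45 = -45$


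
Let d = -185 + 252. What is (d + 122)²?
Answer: 35721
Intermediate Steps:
d = 67
(d + 122)² = (67 + 122)² = 189² = 35721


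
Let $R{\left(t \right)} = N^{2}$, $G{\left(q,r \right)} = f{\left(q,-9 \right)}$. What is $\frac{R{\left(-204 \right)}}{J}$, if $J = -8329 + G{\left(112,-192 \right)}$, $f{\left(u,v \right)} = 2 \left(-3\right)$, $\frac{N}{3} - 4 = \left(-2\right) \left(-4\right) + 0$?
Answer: $- \frac{1296}{8335} \approx -0.15549$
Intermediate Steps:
$N = 36$ ($N = 12 + 3 \left(\left(-2\right) \left(-4\right) + 0\right) = 12 + 3 \left(8 + 0\right) = 12 + 3 \cdot 8 = 12 + 24 = 36$)
$f{\left(u,v \right)} = -6$
$G{\left(q,r \right)} = -6$
$R{\left(t \right)} = 1296$ ($R{\left(t \right)} = 36^{2} = 1296$)
$J = -8335$ ($J = -8329 - 6 = -8335$)
$\frac{R{\left(-204 \right)}}{J} = \frac{1296}{-8335} = 1296 \left(- \frac{1}{8335}\right) = - \frac{1296}{8335}$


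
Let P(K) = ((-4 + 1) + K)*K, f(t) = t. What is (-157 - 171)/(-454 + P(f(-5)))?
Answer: 164/207 ≈ 0.79227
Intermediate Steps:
P(K) = K*(-3 + K) (P(K) = (-3 + K)*K = K*(-3 + K))
(-157 - 171)/(-454 + P(f(-5))) = (-157 - 171)/(-454 - 5*(-3 - 5)) = -328/(-454 - 5*(-8)) = -328/(-454 + 40) = -328/(-414) = -328*(-1/414) = 164/207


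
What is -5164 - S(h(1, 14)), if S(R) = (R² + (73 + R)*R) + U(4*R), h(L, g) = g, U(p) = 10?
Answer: -6588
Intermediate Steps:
S(R) = 10 + R² + R*(73 + R) (S(R) = (R² + (73 + R)*R) + 10 = (R² + R*(73 + R)) + 10 = 10 + R² + R*(73 + R))
-5164 - S(h(1, 14)) = -5164 - (10 + 2*14² + 73*14) = -5164 - (10 + 2*196 + 1022) = -5164 - (10 + 392 + 1022) = -5164 - 1*1424 = -5164 - 1424 = -6588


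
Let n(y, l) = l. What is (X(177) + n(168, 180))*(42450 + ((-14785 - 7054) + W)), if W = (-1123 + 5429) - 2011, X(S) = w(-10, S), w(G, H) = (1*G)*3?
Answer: 3435900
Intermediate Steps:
w(G, H) = 3*G (w(G, H) = G*3 = 3*G)
X(S) = -30 (X(S) = 3*(-10) = -30)
W = 2295 (W = 4306 - 2011 = 2295)
(X(177) + n(168, 180))*(42450 + ((-14785 - 7054) + W)) = (-30 + 180)*(42450 + ((-14785 - 7054) + 2295)) = 150*(42450 + (-21839 + 2295)) = 150*(42450 - 19544) = 150*22906 = 3435900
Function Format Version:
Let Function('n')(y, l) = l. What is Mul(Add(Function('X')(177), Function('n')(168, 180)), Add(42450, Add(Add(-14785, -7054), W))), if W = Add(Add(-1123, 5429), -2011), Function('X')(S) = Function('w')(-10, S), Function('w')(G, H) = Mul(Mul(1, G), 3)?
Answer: 3435900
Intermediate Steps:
Function('w')(G, H) = Mul(3, G) (Function('w')(G, H) = Mul(G, 3) = Mul(3, G))
Function('X')(S) = -30 (Function('X')(S) = Mul(3, -10) = -30)
W = 2295 (W = Add(4306, -2011) = 2295)
Mul(Add(Function('X')(177), Function('n')(168, 180)), Add(42450, Add(Add(-14785, -7054), W))) = Mul(Add(-30, 180), Add(42450, Add(Add(-14785, -7054), 2295))) = Mul(150, Add(42450, Add(-21839, 2295))) = Mul(150, Add(42450, -19544)) = Mul(150, 22906) = 3435900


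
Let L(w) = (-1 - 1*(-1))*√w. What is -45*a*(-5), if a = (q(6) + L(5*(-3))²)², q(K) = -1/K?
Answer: 25/4 ≈ 6.2500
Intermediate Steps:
L(w) = 0 (L(w) = (-1 + 1)*√w = 0*√w = 0)
a = 1/36 (a = (-1/6 + 0²)² = (-1*⅙ + 0)² = (-⅙ + 0)² = (-⅙)² = 1/36 ≈ 0.027778)
-45*a*(-5) = -45*1/36*(-5) = -5/4*(-5) = 25/4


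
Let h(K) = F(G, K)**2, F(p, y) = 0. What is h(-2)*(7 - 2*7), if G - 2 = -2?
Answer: 0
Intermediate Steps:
G = 0 (G = 2 - 2 = 0)
h(K) = 0 (h(K) = 0**2 = 0)
h(-2)*(7 - 2*7) = 0*(7 - 2*7) = 0*(7 - 14) = 0*(-7) = 0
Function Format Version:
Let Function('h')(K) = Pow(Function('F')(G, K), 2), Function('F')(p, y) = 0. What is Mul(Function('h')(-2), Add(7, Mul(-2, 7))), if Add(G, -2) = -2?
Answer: 0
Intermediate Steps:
G = 0 (G = Add(2, -2) = 0)
Function('h')(K) = 0 (Function('h')(K) = Pow(0, 2) = 0)
Mul(Function('h')(-2), Add(7, Mul(-2, 7))) = Mul(0, Add(7, Mul(-2, 7))) = Mul(0, Add(7, -14)) = Mul(0, -7) = 0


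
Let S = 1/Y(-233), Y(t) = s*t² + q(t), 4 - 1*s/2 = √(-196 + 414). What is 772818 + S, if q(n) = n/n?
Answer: 1840399536908658261/2381413912343 - 108578*√218/2381413912343 ≈ 7.7282e+5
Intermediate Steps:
q(n) = 1
s = 8 - 2*√218 (s = 8 - 2*√(-196 + 414) = 8 - 2*√218 ≈ -21.530)
Y(t) = 1 + t²*(8 - 2*√218) (Y(t) = (8 - 2*√218)*t² + 1 = t²*(8 - 2*√218) + 1 = 1 + t²*(8 - 2*√218))
S = 1/(434313 - 108578*√218) (S = 1/(1 + 2*(-233)²*(4 - √218)) = 1/(1 + 2*54289*(4 - √218)) = 1/(1 + (434312 - 108578*√218)) = 1/(434313 - 108578*√218) ≈ -8.5556e-7)
772818 + S = 772818 + (-434313/2381413912343 - 108578*√218/2381413912343) = 1840399536908658261/2381413912343 - 108578*√218/2381413912343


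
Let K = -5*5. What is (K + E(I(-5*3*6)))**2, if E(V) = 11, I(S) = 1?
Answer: 196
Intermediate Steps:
K = -25
(K + E(I(-5*3*6)))**2 = (-25 + 11)**2 = (-14)**2 = 196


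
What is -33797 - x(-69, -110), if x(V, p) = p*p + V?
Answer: -45828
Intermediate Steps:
x(V, p) = V + p² (x(V, p) = p² + V = V + p²)
-33797 - x(-69, -110) = -33797 - (-69 + (-110)²) = -33797 - (-69 + 12100) = -33797 - 1*12031 = -33797 - 12031 = -45828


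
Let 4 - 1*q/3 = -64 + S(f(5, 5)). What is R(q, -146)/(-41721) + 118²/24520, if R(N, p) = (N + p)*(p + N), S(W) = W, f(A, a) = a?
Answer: 133896431/255749730 ≈ 0.52354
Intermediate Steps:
q = 189 (q = 12 - 3*(-64 + 5) = 12 - 3*(-59) = 12 + 177 = 189)
R(N, p) = (N + p)² (R(N, p) = (N + p)*(N + p) = (N + p)²)
R(q, -146)/(-41721) + 118²/24520 = (189 - 146)²/(-41721) + 118²/24520 = 43²*(-1/41721) + 13924*(1/24520) = 1849*(-1/41721) + 3481/6130 = -1849/41721 + 3481/6130 = 133896431/255749730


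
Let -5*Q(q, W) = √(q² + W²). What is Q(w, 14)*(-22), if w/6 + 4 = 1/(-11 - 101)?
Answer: 11*√2429065/140 ≈ 122.46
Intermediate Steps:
w = -1347/56 (w = -24 + 6/(-11 - 101) = -24 + 6/(-112) = -24 + 6*(-1/112) = -24 - 3/56 = -1347/56 ≈ -24.054)
Q(q, W) = -√(W² + q²)/5 (Q(q, W) = -√(q² + W²)/5 = -√(W² + q²)/5)
Q(w, 14)*(-22) = -√(14² + (-1347/56)²)/5*(-22) = -√(196 + 1814409/3136)/5*(-22) = -√2429065/280*(-22) = 11*√2429065/140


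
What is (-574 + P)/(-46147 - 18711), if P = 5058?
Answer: -2242/32429 ≈ -0.069136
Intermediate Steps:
(-574 + P)/(-46147 - 18711) = (-574 + 5058)/(-46147 - 18711) = 4484/(-64858) = 4484*(-1/64858) = -2242/32429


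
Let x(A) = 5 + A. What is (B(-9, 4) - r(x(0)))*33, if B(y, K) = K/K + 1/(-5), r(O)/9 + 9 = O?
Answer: 6072/5 ≈ 1214.4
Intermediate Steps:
r(O) = -81 + 9*O
B(y, K) = 4/5 (B(y, K) = 1 + 1*(-1/5) = 1 - 1/5 = 4/5)
(B(-9, 4) - r(x(0)))*33 = (4/5 - (-81 + 9*(5 + 0)))*33 = (4/5 - (-81 + 9*5))*33 = (4/5 - (-81 + 45))*33 = (4/5 - 1*(-36))*33 = (4/5 + 36)*33 = (184/5)*33 = 6072/5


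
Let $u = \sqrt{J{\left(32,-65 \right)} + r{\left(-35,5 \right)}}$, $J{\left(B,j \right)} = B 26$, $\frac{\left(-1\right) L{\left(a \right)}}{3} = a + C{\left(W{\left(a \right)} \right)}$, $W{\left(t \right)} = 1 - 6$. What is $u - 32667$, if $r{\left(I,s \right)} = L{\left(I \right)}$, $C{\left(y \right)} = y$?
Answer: $-32667 + 2 \sqrt{238} \approx -32636.0$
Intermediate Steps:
$W{\left(t \right)} = -5$ ($W{\left(t \right)} = 1 - 6 = -5$)
$L{\left(a \right)} = 15 - 3 a$ ($L{\left(a \right)} = - 3 \left(a - 5\right) = - 3 \left(-5 + a\right) = 15 - 3 a$)
$J{\left(B,j \right)} = 26 B$
$r{\left(I,s \right)} = 15 - 3 I$
$u = 2 \sqrt{238}$ ($u = \sqrt{26 \cdot 32 + \left(15 - -105\right)} = \sqrt{832 + \left(15 + 105\right)} = \sqrt{832 + 120} = \sqrt{952} = 2 \sqrt{238} \approx 30.854$)
$u - 32667 = 2 \sqrt{238} - 32667 = -32667 + 2 \sqrt{238}$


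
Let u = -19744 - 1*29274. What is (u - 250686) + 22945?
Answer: -276759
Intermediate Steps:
u = -49018 (u = -19744 - 29274 = -49018)
(u - 250686) + 22945 = (-49018 - 250686) + 22945 = -299704 + 22945 = -276759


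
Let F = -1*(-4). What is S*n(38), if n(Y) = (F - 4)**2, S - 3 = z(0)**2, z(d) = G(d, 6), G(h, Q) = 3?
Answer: 0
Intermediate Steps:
z(d) = 3
F = 4
S = 12 (S = 3 + 3**2 = 3 + 9 = 12)
n(Y) = 0 (n(Y) = (4 - 4)**2 = 0**2 = 0)
S*n(38) = 12*0 = 0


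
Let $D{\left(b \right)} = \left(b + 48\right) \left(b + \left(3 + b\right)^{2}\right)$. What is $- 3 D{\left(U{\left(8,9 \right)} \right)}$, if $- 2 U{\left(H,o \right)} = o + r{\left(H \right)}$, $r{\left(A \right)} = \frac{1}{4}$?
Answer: $\frac{132207}{512} \approx 258.22$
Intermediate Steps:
$r{\left(A \right)} = \frac{1}{4}$
$U{\left(H,o \right)} = - \frac{1}{8} - \frac{o}{2}$ ($U{\left(H,o \right)} = - \frac{o + \frac{1}{4}}{2} = - \frac{\frac{1}{4} + o}{2} = - \frac{1}{8} - \frac{o}{2}$)
$D{\left(b \right)} = \left(48 + b\right) \left(b + \left(3 + b\right)^{2}\right)$
$- 3 D{\left(U{\left(8,9 \right)} \right)} = - 3 \left(432 + \left(- \frac{1}{8} - \frac{9}{2}\right)^{3} + 55 \left(- \frac{1}{8} - \frac{9}{2}\right)^{2} + 345 \left(- \frac{1}{8} - \frac{9}{2}\right)\right) = - 3 \left(432 + \left(- \frac{37}{8}\right)^{3} + 55 \left(- \frac{37}{8}\right)^{2} + 345 \left(- \frac{37}{8}\right)\right) = - 3 \left(432 - \frac{50653}{512} + 55 \cdot \frac{1369}{64} - \frac{12765}{8}\right) = - 3 \left(432 - \frac{50653}{512} + \frac{75295}{64} - \frac{12765}{8}\right) = \left(-3\right) \left(- \frac{44069}{512}\right) = \frac{132207}{512}$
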